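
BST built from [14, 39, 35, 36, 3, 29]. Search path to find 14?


BST root = 14
Search for 14: compare at each node
Path: [14]


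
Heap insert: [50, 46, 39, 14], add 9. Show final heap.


Append 9: [50, 46, 39, 14, 9]
Bubble up: no swaps needed
Result: [50, 46, 39, 14, 9]


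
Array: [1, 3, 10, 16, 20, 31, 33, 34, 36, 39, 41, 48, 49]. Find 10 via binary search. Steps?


Search for 10:
[0,12] mid=6 arr[6]=33
[0,5] mid=2 arr[2]=10
Total: 2 comparisons


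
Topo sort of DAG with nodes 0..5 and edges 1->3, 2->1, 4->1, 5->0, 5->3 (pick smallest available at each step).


Kahn's algorithm, process smallest node first
Order: [2, 4, 1, 5, 0, 3]


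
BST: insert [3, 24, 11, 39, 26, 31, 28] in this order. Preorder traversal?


Root = 3; build tree by BST insertion.
Preorder traversal: [3, 24, 11, 39, 26, 31, 28]


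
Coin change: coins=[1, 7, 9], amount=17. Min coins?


dp[0]=0; dp[i]=1+min(dp[i-c] for c in coins)
...dp[12]=4, dp[13]=5, dp[14]=2, dp[15]=3, dp[16]=2, dp[17]=3
Minimum coins for 17 = 3


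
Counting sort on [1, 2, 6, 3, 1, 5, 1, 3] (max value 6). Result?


Count array: [0, 3, 1, 2, 0, 1, 1]
Reconstruct: [1, 1, 1, 2, 3, 3, 5, 6]


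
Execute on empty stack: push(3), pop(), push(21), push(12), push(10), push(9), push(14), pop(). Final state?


push(3) -> [3]
pop() returns 3 -> []
push(21) -> [21]
push(12) -> [21, 12]
push(10) -> [21, 12, 10]
push(9) -> [21, 12, 10, 9]
push(14) -> [21, 12, 10, 9, 14]
pop() returns 14 -> [21, 12, 10, 9]
Final stack (bottom to top): [21, 12, 10, 9]


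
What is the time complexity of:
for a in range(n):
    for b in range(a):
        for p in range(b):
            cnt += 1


Per nesting level: O(n) * O(n) [triangular over a] * O(n) [triangular over b] = O(n^3)
Complexity: O(n^3)


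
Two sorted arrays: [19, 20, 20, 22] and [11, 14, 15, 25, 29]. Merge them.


Compare heads, take smaller each step.
Merged: [11, 14, 15, 19, 20, 20, 22, 25, 29]


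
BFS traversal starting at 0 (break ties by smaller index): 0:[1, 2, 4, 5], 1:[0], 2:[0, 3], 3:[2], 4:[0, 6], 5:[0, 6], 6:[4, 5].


BFS queue: start with [0]
Visit order: [0, 1, 2, 4, 5, 3, 6]


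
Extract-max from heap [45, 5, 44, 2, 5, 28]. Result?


Max = 45
Replace root with last, heapify down
Resulting heap: [44, 5, 28, 2, 5]


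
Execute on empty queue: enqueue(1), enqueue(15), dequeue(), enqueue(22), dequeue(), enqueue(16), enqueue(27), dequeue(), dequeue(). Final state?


enqueue(1) -> [1]
enqueue(15) -> [1, 15]
dequeue() returns 1 -> [15]
enqueue(22) -> [15, 22]
dequeue() returns 15 -> [22]
enqueue(16) -> [22, 16]
enqueue(27) -> [22, 16, 27]
dequeue() returns 22 -> [16, 27]
dequeue() returns 16 -> [27]
Final queue (front to back): [27]


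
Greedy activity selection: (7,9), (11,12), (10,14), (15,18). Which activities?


Greedy: pick earliest-ending, then skip overlaps.
Selected (3 activities): [(7, 9), (11, 12), (15, 18)]


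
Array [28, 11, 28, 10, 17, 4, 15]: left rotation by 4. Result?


Left rotate by 4: [17, 4, 15, 28, 11, 28, 10]


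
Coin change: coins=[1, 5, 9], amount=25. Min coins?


dp[0]=0; dp[i]=1+min(dp[i-c] for c in coins)
...dp[20]=4, dp[21]=5, dp[22]=6, dp[23]=3, dp[24]=4, dp[25]=5
Minimum coins for 25 = 5


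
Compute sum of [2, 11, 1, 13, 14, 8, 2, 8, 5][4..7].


Prefix sums: [0, 2, 13, 14, 27, 41, 49, 51, 59, 64]
Sum[4..7] = prefix[8] - prefix[4] = 59 - 27 = 32


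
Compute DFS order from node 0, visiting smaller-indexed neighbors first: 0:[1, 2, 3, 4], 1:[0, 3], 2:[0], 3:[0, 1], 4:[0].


DFS stack-based: start with [0]
Visit order: [0, 1, 3, 2, 4]


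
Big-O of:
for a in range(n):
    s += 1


Per nesting level: O(n) = O(n)
Complexity: O(n)


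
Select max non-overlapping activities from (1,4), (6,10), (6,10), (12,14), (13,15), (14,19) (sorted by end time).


Greedy: pick earliest-ending, then skip overlaps.
Selected (4 activities): [(1, 4), (6, 10), (12, 14), (14, 19)]


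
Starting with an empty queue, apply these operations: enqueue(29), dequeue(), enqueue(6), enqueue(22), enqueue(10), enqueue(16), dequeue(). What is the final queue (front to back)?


enqueue(29) -> [29]
dequeue() returns 29 -> []
enqueue(6) -> [6]
enqueue(22) -> [6, 22]
enqueue(10) -> [6, 22, 10]
enqueue(16) -> [6, 22, 10, 16]
dequeue() returns 6 -> [22, 10, 16]
Final queue (front to back): [22, 10, 16]


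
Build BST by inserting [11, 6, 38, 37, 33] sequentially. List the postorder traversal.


Root = 11; build tree by BST insertion.
Postorder traversal: [6, 33, 37, 38, 11]


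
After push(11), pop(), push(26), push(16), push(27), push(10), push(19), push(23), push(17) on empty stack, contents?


push(11) -> [11]
pop() returns 11 -> []
push(26) -> [26]
push(16) -> [26, 16]
push(27) -> [26, 16, 27]
push(10) -> [26, 16, 27, 10]
push(19) -> [26, 16, 27, 10, 19]
push(23) -> [26, 16, 27, 10, 19, 23]
push(17) -> [26, 16, 27, 10, 19, 23, 17]
Final stack (bottom to top): [26, 16, 27, 10, 19, 23, 17]


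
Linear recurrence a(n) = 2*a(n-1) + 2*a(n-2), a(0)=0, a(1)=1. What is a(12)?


Build bottom-up:
...a(10)=6688, a(11)=18272, a(12)=2*18272+2*6688=49920


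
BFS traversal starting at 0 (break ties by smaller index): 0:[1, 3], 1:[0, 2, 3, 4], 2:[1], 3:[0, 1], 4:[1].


BFS queue: start with [0]
Visit order: [0, 1, 3, 2, 4]


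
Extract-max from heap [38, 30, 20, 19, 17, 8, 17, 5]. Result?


Max = 38
Replace root with last, heapify down
Resulting heap: [30, 19, 20, 5, 17, 8, 17]


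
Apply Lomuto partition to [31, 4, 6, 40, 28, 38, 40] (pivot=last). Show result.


Elements <= 40 go left of pivot.
Result: [31, 4, 6, 40, 28, 38, 40], pivot at index 6


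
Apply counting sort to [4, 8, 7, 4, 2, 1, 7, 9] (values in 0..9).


Count array: [0, 1, 1, 0, 2, 0, 0, 2, 1, 1]
Reconstruct: [1, 2, 4, 4, 7, 7, 8, 9]


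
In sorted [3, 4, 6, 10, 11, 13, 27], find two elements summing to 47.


Two pointers: lo=0, hi=6
No pair sums to 47


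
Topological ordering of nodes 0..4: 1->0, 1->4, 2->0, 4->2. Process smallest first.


Kahn's algorithm, process smallest node first
Order: [1, 3, 4, 2, 0]


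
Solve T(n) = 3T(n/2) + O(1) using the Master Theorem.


a=3, b=2, c=0. log_2(3)=1.585 > c=0. Case 1: O(n^log_b(a)) = O(n^1.585)
Complexity: O(n^1.585)


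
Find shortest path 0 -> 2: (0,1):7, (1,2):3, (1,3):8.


Dijkstra from 0:
Distances: {0: 0, 1: 7, 2: 10, 3: 15}
Shortest distance to 2 = 10, path = [0, 1, 2]


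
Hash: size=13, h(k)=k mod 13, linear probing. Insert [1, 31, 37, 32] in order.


Insertions: 1->slot 1; 31->slot 5; 37->slot 11; 32->slot 6
Table: [None, 1, None, None, None, 31, 32, None, None, None, None, 37, None]


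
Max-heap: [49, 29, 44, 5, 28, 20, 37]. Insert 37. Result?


Append 37: [49, 29, 44, 5, 28, 20, 37, 37]
Bubble up: swap idx 7(37) with idx 3(5); swap idx 3(37) with idx 1(29)
Result: [49, 37, 44, 29, 28, 20, 37, 5]


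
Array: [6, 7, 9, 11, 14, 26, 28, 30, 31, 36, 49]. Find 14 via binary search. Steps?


Search for 14:
[0,10] mid=5 arr[5]=26
[0,4] mid=2 arr[2]=9
[3,4] mid=3 arr[3]=11
[4,4] mid=4 arr[4]=14
Total: 4 comparisons


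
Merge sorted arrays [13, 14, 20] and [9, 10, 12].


Compare heads, take smaller each step.
Merged: [9, 10, 12, 13, 14, 20]


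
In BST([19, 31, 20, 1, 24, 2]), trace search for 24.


BST root = 19
Search for 24: compare at each node
Path: [19, 31, 20, 24]


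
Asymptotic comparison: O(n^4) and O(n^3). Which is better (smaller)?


cubic grows slower than quartic
O(n^3) is asymptotically smaller; O(n^4) grows faster


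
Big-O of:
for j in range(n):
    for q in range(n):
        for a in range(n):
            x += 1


Per nesting level: O(n) * O(n) * O(n) = O(n^3)
Complexity: O(n^3)


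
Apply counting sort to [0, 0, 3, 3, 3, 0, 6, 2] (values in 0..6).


Count array: [3, 0, 1, 3, 0, 0, 1]
Reconstruct: [0, 0, 0, 2, 3, 3, 3, 6]


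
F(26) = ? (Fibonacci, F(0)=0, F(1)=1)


F(n)=F(n-1)+F(n-2)
...F(24)=46368, F(25)=75025, F(26)=121393


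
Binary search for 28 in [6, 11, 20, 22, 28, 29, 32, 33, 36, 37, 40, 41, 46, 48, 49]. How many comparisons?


Search for 28:
[0,14] mid=7 arr[7]=33
[0,6] mid=3 arr[3]=22
[4,6] mid=5 arr[5]=29
[4,4] mid=4 arr[4]=28
Total: 4 comparisons


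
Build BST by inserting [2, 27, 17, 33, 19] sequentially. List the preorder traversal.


Root = 2; build tree by BST insertion.
Preorder traversal: [2, 27, 17, 19, 33]


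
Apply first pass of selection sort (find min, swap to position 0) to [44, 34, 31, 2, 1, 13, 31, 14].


After one pass: [1, 34, 31, 2, 44, 13, 31, 14]


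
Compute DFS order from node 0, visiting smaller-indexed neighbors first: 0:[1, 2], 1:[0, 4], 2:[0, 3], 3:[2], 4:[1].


DFS stack-based: start with [0]
Visit order: [0, 1, 4, 2, 3]


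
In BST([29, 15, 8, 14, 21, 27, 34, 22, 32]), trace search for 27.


BST root = 29
Search for 27: compare at each node
Path: [29, 15, 21, 27]


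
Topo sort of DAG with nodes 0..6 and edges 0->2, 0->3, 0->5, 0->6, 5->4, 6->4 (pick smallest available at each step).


Kahn's algorithm, process smallest node first
Order: [0, 1, 2, 3, 5, 6, 4]


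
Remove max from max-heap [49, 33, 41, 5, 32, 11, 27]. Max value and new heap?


Max = 49
Replace root with last, heapify down
Resulting heap: [41, 33, 27, 5, 32, 11]


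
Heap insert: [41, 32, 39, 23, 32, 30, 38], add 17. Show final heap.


Append 17: [41, 32, 39, 23, 32, 30, 38, 17]
Bubble up: no swaps needed
Result: [41, 32, 39, 23, 32, 30, 38, 17]


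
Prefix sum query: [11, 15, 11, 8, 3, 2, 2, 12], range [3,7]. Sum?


Prefix sums: [0, 11, 26, 37, 45, 48, 50, 52, 64]
Sum[3..7] = prefix[8] - prefix[3] = 64 - 37 = 27


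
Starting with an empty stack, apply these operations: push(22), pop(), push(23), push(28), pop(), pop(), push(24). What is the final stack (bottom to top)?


push(22) -> [22]
pop() returns 22 -> []
push(23) -> [23]
push(28) -> [23, 28]
pop() returns 28 -> [23]
pop() returns 23 -> []
push(24) -> [24]
Final stack (bottom to top): [24]


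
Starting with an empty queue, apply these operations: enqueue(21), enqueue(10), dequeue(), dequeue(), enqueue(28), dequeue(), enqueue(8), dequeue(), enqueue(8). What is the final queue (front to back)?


enqueue(21) -> [21]
enqueue(10) -> [21, 10]
dequeue() returns 21 -> [10]
dequeue() returns 10 -> []
enqueue(28) -> [28]
dequeue() returns 28 -> []
enqueue(8) -> [8]
dequeue() returns 8 -> []
enqueue(8) -> [8]
Final queue (front to back): [8]


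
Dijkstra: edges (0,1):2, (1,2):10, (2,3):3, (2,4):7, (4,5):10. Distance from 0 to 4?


Dijkstra from 0:
Distances: {0: 0, 1: 2, 2: 12, 3: 15, 4: 19, 5: 29}
Shortest distance to 4 = 19, path = [0, 1, 2, 4]


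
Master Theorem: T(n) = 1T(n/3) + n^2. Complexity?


a=1, b=3, c=2. log_3(1)=0 < c=2. Case 3: O(n^c) = O(n^2)
Complexity: O(n^2)


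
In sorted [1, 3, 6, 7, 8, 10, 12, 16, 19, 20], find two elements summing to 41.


Two pointers: lo=0, hi=9
No pair sums to 41


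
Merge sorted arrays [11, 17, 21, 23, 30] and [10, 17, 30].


Compare heads, take smaller each step.
Merged: [10, 11, 17, 17, 21, 23, 30, 30]


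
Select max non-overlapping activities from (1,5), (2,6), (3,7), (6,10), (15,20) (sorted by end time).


Greedy: pick earliest-ending, then skip overlaps.
Selected (3 activities): [(1, 5), (6, 10), (15, 20)]


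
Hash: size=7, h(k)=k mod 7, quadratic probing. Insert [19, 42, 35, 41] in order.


Insertions: 19->slot 5; 42->slot 0; 35->slot 1; 41->slot 6
Table: [42, 35, None, None, None, 19, 41]


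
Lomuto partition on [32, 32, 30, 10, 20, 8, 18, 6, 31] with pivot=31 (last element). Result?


Elements <= 31 go left of pivot.
Result: [30, 10, 20, 8, 18, 6, 31, 32, 32], pivot at index 6


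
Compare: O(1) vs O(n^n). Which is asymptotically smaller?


constant grows slower than n^n
O(1) is asymptotically smaller; O(n^n) grows faster


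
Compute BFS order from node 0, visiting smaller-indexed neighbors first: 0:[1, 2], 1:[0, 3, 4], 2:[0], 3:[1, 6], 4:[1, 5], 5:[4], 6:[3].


BFS queue: start with [0]
Visit order: [0, 1, 2, 3, 4, 6, 5]


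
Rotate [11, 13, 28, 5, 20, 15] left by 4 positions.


Left rotate by 4: [20, 15, 11, 13, 28, 5]


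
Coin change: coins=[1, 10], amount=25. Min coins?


dp[0]=0; dp[i]=1+min(dp[i-c] for c in coins)
...dp[20]=2, dp[21]=3, dp[22]=4, dp[23]=5, dp[24]=6, dp[25]=7
Minimum coins for 25 = 7


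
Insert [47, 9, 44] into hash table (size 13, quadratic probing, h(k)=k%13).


Insertions: 47->slot 8; 9->slot 9; 44->slot 5
Table: [None, None, None, None, None, 44, None, None, 47, 9, None, None, None]


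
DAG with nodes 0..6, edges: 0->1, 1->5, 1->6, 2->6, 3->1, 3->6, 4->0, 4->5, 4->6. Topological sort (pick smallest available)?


Kahn's algorithm, process smallest node first
Order: [2, 3, 4, 0, 1, 5, 6]


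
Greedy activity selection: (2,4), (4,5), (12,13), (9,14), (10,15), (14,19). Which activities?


Greedy: pick earliest-ending, then skip overlaps.
Selected (4 activities): [(2, 4), (4, 5), (12, 13), (14, 19)]


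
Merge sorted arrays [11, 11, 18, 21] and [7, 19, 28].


Compare heads, take smaller each step.
Merged: [7, 11, 11, 18, 19, 21, 28]


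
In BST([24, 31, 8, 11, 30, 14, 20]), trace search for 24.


BST root = 24
Search for 24: compare at each node
Path: [24]


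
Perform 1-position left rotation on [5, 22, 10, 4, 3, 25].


Left rotate by 1: [22, 10, 4, 3, 25, 5]


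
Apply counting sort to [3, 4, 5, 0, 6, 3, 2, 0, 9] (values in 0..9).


Count array: [2, 0, 1, 2, 1, 1, 1, 0, 0, 1]
Reconstruct: [0, 0, 2, 3, 3, 4, 5, 6, 9]


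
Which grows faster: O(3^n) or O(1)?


constant grows slower than exponential (base 3)
O(1) is asymptotically smaller; O(3^n) grows faster


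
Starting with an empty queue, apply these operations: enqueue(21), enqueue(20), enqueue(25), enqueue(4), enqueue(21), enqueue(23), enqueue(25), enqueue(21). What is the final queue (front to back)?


enqueue(21) -> [21]
enqueue(20) -> [21, 20]
enqueue(25) -> [21, 20, 25]
enqueue(4) -> [21, 20, 25, 4]
enqueue(21) -> [21, 20, 25, 4, 21]
enqueue(23) -> [21, 20, 25, 4, 21, 23]
enqueue(25) -> [21, 20, 25, 4, 21, 23, 25]
enqueue(21) -> [21, 20, 25, 4, 21, 23, 25, 21]
Final queue (front to back): [21, 20, 25, 4, 21, 23, 25, 21]


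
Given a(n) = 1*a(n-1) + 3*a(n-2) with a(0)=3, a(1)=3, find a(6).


Build bottom-up:
...a(4)=57, a(5)=120, a(6)=1*120+3*57=291


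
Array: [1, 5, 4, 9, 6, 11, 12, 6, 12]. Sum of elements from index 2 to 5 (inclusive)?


Prefix sums: [0, 1, 6, 10, 19, 25, 36, 48, 54, 66]
Sum[2..5] = prefix[6] - prefix[2] = 36 - 6 = 30


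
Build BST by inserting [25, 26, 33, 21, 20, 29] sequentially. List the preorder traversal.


Root = 25; build tree by BST insertion.
Preorder traversal: [25, 21, 20, 26, 33, 29]


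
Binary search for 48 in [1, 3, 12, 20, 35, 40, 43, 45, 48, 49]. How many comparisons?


Search for 48:
[0,9] mid=4 arr[4]=35
[5,9] mid=7 arr[7]=45
[8,9] mid=8 arr[8]=48
Total: 3 comparisons


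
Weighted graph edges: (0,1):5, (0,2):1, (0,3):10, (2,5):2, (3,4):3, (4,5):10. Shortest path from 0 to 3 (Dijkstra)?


Dijkstra from 0:
Distances: {0: 0, 1: 5, 2: 1, 3: 10, 4: 13, 5: 3}
Shortest distance to 3 = 10, path = [0, 3]


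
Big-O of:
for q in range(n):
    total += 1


Per nesting level: O(n) = O(n)
Complexity: O(n)


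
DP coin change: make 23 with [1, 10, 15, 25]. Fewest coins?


dp[0]=0; dp[i]=1+min(dp[i-c] for c in coins)
...dp[18]=4, dp[19]=5, dp[20]=2, dp[21]=3, dp[22]=4, dp[23]=5
Minimum coins for 23 = 5


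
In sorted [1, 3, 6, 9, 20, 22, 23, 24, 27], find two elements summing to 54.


Two pointers: lo=0, hi=8
No pair sums to 54


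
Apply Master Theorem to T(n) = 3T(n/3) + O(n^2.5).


a=3, b=3, c=2.5. log_3(3)=1 < c=2.5. Case 3: O(n^c) = O(n^2.500)
Complexity: O(n^2.500)


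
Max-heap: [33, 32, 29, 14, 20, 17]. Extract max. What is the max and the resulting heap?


Max = 33
Replace root with last, heapify down
Resulting heap: [32, 20, 29, 14, 17]


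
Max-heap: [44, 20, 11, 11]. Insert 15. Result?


Append 15: [44, 20, 11, 11, 15]
Bubble up: no swaps needed
Result: [44, 20, 11, 11, 15]


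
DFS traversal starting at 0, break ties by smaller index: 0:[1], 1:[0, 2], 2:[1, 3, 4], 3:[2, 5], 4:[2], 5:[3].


DFS stack-based: start with [0]
Visit order: [0, 1, 2, 3, 5, 4]


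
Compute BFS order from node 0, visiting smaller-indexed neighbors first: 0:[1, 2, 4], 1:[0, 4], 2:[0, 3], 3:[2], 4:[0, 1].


BFS queue: start with [0]
Visit order: [0, 1, 2, 4, 3]


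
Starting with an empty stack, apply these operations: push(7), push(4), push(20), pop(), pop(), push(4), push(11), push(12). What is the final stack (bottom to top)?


push(7) -> [7]
push(4) -> [7, 4]
push(20) -> [7, 4, 20]
pop() returns 20 -> [7, 4]
pop() returns 4 -> [7]
push(4) -> [7, 4]
push(11) -> [7, 4, 11]
push(12) -> [7, 4, 11, 12]
Final stack (bottom to top): [7, 4, 11, 12]


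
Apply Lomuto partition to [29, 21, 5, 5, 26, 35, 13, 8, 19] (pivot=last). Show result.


Elements <= 19 go left of pivot.
Result: [5, 5, 13, 8, 19, 35, 29, 21, 26], pivot at index 4


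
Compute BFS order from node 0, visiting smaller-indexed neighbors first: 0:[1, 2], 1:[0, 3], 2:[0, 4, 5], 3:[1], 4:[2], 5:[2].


BFS queue: start with [0]
Visit order: [0, 1, 2, 3, 4, 5]


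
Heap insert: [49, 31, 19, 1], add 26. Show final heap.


Append 26: [49, 31, 19, 1, 26]
Bubble up: no swaps needed
Result: [49, 31, 19, 1, 26]


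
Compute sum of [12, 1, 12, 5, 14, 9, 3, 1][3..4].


Prefix sums: [0, 12, 13, 25, 30, 44, 53, 56, 57]
Sum[3..4] = prefix[5] - prefix[3] = 44 - 25 = 19


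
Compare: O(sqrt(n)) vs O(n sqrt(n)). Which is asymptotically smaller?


sublinear grows slower than n^1.5
O(sqrt(n)) is asymptotically smaller; O(n sqrt(n)) grows faster


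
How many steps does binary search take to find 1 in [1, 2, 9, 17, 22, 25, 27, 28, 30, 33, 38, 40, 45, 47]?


Search for 1:
[0,13] mid=6 arr[6]=27
[0,5] mid=2 arr[2]=9
[0,1] mid=0 arr[0]=1
Total: 3 comparisons


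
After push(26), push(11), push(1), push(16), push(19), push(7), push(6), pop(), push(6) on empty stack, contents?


push(26) -> [26]
push(11) -> [26, 11]
push(1) -> [26, 11, 1]
push(16) -> [26, 11, 1, 16]
push(19) -> [26, 11, 1, 16, 19]
push(7) -> [26, 11, 1, 16, 19, 7]
push(6) -> [26, 11, 1, 16, 19, 7, 6]
pop() returns 6 -> [26, 11, 1, 16, 19, 7]
push(6) -> [26, 11, 1, 16, 19, 7, 6]
Final stack (bottom to top): [26, 11, 1, 16, 19, 7, 6]


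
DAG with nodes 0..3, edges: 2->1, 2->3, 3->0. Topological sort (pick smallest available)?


Kahn's algorithm, process smallest node first
Order: [2, 1, 3, 0]


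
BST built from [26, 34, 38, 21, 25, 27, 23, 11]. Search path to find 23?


BST root = 26
Search for 23: compare at each node
Path: [26, 21, 25, 23]


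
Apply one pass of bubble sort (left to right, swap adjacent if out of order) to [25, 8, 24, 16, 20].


After one pass: [8, 24, 16, 20, 25]


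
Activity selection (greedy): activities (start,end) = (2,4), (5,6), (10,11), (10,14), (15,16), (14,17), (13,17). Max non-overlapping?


Greedy: pick earliest-ending, then skip overlaps.
Selected (4 activities): [(2, 4), (5, 6), (10, 11), (15, 16)]


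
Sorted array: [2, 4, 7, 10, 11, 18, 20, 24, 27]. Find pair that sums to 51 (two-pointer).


Two pointers: lo=0, hi=8
Found pair: (24, 27) summing to 51


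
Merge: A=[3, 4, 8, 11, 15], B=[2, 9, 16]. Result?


Compare heads, take smaller each step.
Merged: [2, 3, 4, 8, 9, 11, 15, 16]


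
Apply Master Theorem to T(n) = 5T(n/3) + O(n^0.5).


a=5, b=3, c=0.5. log_3(5)=1.465 > c=0.5. Case 1: O(n^log_b(a)) = O(n^1.465)
Complexity: O(n^1.465)


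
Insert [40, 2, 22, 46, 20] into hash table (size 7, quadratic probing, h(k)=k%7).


Insertions: 40->slot 5; 2->slot 2; 22->slot 1; 46->slot 4; 20->slot 6
Table: [None, 22, 2, None, 46, 40, 20]


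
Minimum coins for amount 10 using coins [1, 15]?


dp[0]=0; dp[i]=1+min(dp[i-c] for c in coins)
...dp[5]=5, dp[6]=6, dp[7]=7, dp[8]=8, dp[9]=9, dp[10]=10
Minimum coins for 10 = 10


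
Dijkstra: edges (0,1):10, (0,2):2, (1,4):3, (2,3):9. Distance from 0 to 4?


Dijkstra from 0:
Distances: {0: 0, 1: 10, 2: 2, 3: 11, 4: 13}
Shortest distance to 4 = 13, path = [0, 1, 4]


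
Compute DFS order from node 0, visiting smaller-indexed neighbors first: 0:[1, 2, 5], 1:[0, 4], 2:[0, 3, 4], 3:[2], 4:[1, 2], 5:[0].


DFS stack-based: start with [0]
Visit order: [0, 1, 4, 2, 3, 5]


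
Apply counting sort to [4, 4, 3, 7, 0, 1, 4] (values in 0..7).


Count array: [1, 1, 0, 1, 3, 0, 0, 1]
Reconstruct: [0, 1, 3, 4, 4, 4, 7]


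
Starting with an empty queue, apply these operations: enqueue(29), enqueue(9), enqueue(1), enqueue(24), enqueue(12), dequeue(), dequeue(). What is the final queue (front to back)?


enqueue(29) -> [29]
enqueue(9) -> [29, 9]
enqueue(1) -> [29, 9, 1]
enqueue(24) -> [29, 9, 1, 24]
enqueue(12) -> [29, 9, 1, 24, 12]
dequeue() returns 29 -> [9, 1, 24, 12]
dequeue() returns 9 -> [1, 24, 12]
Final queue (front to back): [1, 24, 12]


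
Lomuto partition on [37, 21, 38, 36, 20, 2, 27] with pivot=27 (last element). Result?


Elements <= 27 go left of pivot.
Result: [21, 20, 2, 27, 37, 38, 36], pivot at index 3


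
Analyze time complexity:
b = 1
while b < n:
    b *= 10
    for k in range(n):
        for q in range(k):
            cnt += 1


Per nesting level: O(log n) * O(n) * O(n) [triangular over k] = O(n^2 log n)
Complexity: O(n^2 log n)


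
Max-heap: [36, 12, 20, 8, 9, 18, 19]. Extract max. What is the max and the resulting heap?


Max = 36
Replace root with last, heapify down
Resulting heap: [20, 12, 19, 8, 9, 18]


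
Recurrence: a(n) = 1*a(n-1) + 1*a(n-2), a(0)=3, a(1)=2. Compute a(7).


Build bottom-up:
...a(5)=19, a(6)=31, a(7)=1*31+1*19=50


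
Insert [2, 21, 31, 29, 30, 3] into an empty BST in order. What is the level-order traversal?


Root = 2; build tree by BST insertion.
Level-Order traversal: [2, 21, 3, 31, 29, 30]


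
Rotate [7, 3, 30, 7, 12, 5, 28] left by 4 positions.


Left rotate by 4: [12, 5, 28, 7, 3, 30, 7]


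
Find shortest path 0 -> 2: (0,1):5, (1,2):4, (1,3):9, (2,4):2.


Dijkstra from 0:
Distances: {0: 0, 1: 5, 2: 9, 3: 14, 4: 11}
Shortest distance to 2 = 9, path = [0, 1, 2]


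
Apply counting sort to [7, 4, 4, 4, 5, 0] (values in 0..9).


Count array: [1, 0, 0, 0, 3, 1, 0, 1, 0, 0]
Reconstruct: [0, 4, 4, 4, 5, 7]


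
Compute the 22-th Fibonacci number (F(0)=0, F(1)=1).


F(n)=F(n-1)+F(n-2)
...F(20)=6765, F(21)=10946, F(22)=17711


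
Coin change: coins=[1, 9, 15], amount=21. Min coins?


dp[0]=0; dp[i]=1+min(dp[i-c] for c in coins)
...dp[16]=2, dp[17]=3, dp[18]=2, dp[19]=3, dp[20]=4, dp[21]=5
Minimum coins for 21 = 5


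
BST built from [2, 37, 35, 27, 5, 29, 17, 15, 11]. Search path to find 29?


BST root = 2
Search for 29: compare at each node
Path: [2, 37, 35, 27, 29]


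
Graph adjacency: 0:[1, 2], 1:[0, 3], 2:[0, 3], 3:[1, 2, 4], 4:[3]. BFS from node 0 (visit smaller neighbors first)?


BFS queue: start with [0]
Visit order: [0, 1, 2, 3, 4]


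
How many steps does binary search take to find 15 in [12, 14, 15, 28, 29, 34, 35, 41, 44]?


Search for 15:
[0,8] mid=4 arr[4]=29
[0,3] mid=1 arr[1]=14
[2,3] mid=2 arr[2]=15
Total: 3 comparisons


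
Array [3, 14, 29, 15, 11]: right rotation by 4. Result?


Right rotate by 4: [14, 29, 15, 11, 3]


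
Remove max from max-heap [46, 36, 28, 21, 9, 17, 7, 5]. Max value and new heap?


Max = 46
Replace root with last, heapify down
Resulting heap: [36, 21, 28, 5, 9, 17, 7]


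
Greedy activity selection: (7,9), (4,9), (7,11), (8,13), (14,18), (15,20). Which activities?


Greedy: pick earliest-ending, then skip overlaps.
Selected (2 activities): [(7, 9), (14, 18)]


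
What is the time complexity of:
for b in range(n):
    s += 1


Per nesting level: O(n) = O(n)
Complexity: O(n)


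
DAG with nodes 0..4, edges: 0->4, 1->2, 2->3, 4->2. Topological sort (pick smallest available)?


Kahn's algorithm, process smallest node first
Order: [0, 1, 4, 2, 3]


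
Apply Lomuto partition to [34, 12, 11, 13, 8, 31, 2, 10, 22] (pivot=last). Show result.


Elements <= 22 go left of pivot.
Result: [12, 11, 13, 8, 2, 10, 22, 31, 34], pivot at index 6


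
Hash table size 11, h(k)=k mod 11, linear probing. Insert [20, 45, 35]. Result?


Insertions: 20->slot 9; 45->slot 1; 35->slot 2
Table: [None, 45, 35, None, None, None, None, None, None, 20, None]


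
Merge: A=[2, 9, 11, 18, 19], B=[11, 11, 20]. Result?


Compare heads, take smaller each step.
Merged: [2, 9, 11, 11, 11, 18, 19, 20]


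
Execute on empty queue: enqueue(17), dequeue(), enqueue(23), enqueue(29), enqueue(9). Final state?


enqueue(17) -> [17]
dequeue() returns 17 -> []
enqueue(23) -> [23]
enqueue(29) -> [23, 29]
enqueue(9) -> [23, 29, 9]
Final queue (front to back): [23, 29, 9]


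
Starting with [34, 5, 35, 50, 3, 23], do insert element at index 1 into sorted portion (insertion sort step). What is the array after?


After one pass: [5, 34, 35, 50, 3, 23]


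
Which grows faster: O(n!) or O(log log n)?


double-logarithmic grows slower than factorial
O(log log n) is asymptotically smaller; O(n!) grows faster


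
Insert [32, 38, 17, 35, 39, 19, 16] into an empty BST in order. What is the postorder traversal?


Root = 32; build tree by BST insertion.
Postorder traversal: [16, 19, 17, 35, 39, 38, 32]


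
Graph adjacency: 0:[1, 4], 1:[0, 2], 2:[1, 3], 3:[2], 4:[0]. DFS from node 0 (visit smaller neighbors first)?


DFS stack-based: start with [0]
Visit order: [0, 1, 2, 3, 4]


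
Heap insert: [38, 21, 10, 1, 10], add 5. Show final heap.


Append 5: [38, 21, 10, 1, 10, 5]
Bubble up: no swaps needed
Result: [38, 21, 10, 1, 10, 5]


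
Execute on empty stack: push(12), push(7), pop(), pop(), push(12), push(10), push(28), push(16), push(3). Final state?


push(12) -> [12]
push(7) -> [12, 7]
pop() returns 7 -> [12]
pop() returns 12 -> []
push(12) -> [12]
push(10) -> [12, 10]
push(28) -> [12, 10, 28]
push(16) -> [12, 10, 28, 16]
push(3) -> [12, 10, 28, 16, 3]
Final stack (bottom to top): [12, 10, 28, 16, 3]


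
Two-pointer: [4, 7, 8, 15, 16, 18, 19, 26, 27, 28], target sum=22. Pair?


Two pointers: lo=0, hi=9
Found pair: (4, 18) summing to 22


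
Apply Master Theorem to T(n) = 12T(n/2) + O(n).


a=12, b=2, c=1. log_2(12)=3.585 > c=1. Case 1: O(n^log_b(a)) = O(n^3.585)
Complexity: O(n^3.585)


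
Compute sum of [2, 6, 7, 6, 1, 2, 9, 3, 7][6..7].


Prefix sums: [0, 2, 8, 15, 21, 22, 24, 33, 36, 43]
Sum[6..7] = prefix[8] - prefix[6] = 36 - 24 = 12


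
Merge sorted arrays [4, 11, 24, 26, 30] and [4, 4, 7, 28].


Compare heads, take smaller each step.
Merged: [4, 4, 4, 7, 11, 24, 26, 28, 30]


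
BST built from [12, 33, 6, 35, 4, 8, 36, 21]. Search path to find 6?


BST root = 12
Search for 6: compare at each node
Path: [12, 6]


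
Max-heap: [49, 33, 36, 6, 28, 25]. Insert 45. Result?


Append 45: [49, 33, 36, 6, 28, 25, 45]
Bubble up: swap idx 6(45) with idx 2(36)
Result: [49, 33, 45, 6, 28, 25, 36]


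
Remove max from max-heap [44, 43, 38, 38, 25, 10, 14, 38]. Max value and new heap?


Max = 44
Replace root with last, heapify down
Resulting heap: [43, 38, 38, 38, 25, 10, 14]


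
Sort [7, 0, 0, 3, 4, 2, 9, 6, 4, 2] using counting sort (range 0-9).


Count array: [2, 0, 2, 1, 2, 0, 1, 1, 0, 1]
Reconstruct: [0, 0, 2, 2, 3, 4, 4, 6, 7, 9]


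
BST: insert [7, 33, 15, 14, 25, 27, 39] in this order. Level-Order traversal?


Root = 7; build tree by BST insertion.
Level-Order traversal: [7, 33, 15, 39, 14, 25, 27]


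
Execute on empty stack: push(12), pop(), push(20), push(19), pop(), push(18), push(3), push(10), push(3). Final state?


push(12) -> [12]
pop() returns 12 -> []
push(20) -> [20]
push(19) -> [20, 19]
pop() returns 19 -> [20]
push(18) -> [20, 18]
push(3) -> [20, 18, 3]
push(10) -> [20, 18, 3, 10]
push(3) -> [20, 18, 3, 10, 3]
Final stack (bottom to top): [20, 18, 3, 10, 3]


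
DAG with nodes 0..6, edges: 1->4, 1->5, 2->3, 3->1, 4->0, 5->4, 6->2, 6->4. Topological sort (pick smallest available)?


Kahn's algorithm, process smallest node first
Order: [6, 2, 3, 1, 5, 4, 0]


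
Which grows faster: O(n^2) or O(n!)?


quadratic grows slower than factorial
O(n^2) is asymptotically smaller; O(n!) grows faster


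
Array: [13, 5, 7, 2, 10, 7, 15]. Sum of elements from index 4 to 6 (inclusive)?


Prefix sums: [0, 13, 18, 25, 27, 37, 44, 59]
Sum[4..6] = prefix[7] - prefix[4] = 59 - 27 = 32


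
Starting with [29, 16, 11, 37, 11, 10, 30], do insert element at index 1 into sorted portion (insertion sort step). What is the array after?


After one pass: [16, 29, 11, 37, 11, 10, 30]


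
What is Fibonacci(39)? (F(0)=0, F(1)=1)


F(n)=F(n-1)+F(n-2)
...F(37)=24157817, F(38)=39088169, F(39)=63245986


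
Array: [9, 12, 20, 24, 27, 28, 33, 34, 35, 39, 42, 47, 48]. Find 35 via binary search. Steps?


Search for 35:
[0,12] mid=6 arr[6]=33
[7,12] mid=9 arr[9]=39
[7,8] mid=7 arr[7]=34
[8,8] mid=8 arr[8]=35
Total: 4 comparisons


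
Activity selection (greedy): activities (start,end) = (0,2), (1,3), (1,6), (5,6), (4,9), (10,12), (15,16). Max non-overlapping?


Greedy: pick earliest-ending, then skip overlaps.
Selected (4 activities): [(0, 2), (5, 6), (10, 12), (15, 16)]


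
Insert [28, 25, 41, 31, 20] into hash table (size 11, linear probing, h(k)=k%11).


Insertions: 28->slot 6; 25->slot 3; 41->slot 8; 31->slot 9; 20->slot 10
Table: [None, None, None, 25, None, None, 28, None, 41, 31, 20]


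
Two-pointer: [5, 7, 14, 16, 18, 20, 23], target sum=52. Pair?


Two pointers: lo=0, hi=6
No pair sums to 52


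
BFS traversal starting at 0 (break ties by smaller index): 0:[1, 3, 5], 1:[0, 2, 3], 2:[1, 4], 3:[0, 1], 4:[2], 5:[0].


BFS queue: start with [0]
Visit order: [0, 1, 3, 5, 2, 4]


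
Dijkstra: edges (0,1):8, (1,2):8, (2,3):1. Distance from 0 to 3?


Dijkstra from 0:
Distances: {0: 0, 1: 8, 2: 16, 3: 17}
Shortest distance to 3 = 17, path = [0, 1, 2, 3]


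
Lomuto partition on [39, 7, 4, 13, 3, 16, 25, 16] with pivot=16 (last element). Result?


Elements <= 16 go left of pivot.
Result: [7, 4, 13, 3, 16, 16, 25, 39], pivot at index 5


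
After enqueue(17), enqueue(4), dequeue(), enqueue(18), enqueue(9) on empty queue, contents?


enqueue(17) -> [17]
enqueue(4) -> [17, 4]
dequeue() returns 17 -> [4]
enqueue(18) -> [4, 18]
enqueue(9) -> [4, 18, 9]
Final queue (front to back): [4, 18, 9]


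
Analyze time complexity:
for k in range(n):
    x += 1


Per nesting level: O(n) = O(n)
Complexity: O(n)


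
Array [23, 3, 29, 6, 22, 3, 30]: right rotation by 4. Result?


Right rotate by 4: [6, 22, 3, 30, 23, 3, 29]


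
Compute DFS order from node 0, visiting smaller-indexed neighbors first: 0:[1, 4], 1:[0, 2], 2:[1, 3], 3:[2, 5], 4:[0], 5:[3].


DFS stack-based: start with [0]
Visit order: [0, 1, 2, 3, 5, 4]


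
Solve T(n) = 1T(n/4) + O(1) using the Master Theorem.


a=1, b=4, c=0. log_4(1)=0 = c=0. Case 2: O(n^c log n) = O(log n)
Complexity: O(log n)


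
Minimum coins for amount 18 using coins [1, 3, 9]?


dp[0]=0; dp[i]=1+min(dp[i-c] for c in coins)
...dp[13]=3, dp[14]=4, dp[15]=3, dp[16]=4, dp[17]=5, dp[18]=2
Minimum coins for 18 = 2


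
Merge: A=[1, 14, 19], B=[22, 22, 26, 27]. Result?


Compare heads, take smaller each step.
Merged: [1, 14, 19, 22, 22, 26, 27]


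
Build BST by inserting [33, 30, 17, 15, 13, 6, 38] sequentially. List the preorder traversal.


Root = 33; build tree by BST insertion.
Preorder traversal: [33, 30, 17, 15, 13, 6, 38]


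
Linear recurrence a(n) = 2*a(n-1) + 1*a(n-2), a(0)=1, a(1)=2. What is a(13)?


Build bottom-up:
...a(11)=13860, a(12)=33461, a(13)=2*33461+1*13860=80782


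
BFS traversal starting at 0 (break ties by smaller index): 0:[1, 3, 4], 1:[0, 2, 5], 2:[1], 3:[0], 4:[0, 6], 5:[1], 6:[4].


BFS queue: start with [0]
Visit order: [0, 1, 3, 4, 2, 5, 6]


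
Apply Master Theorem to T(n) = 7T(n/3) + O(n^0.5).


a=7, b=3, c=0.5. log_3(7)=1.771 > c=0.5. Case 1: O(n^log_b(a)) = O(n^1.771)
Complexity: O(n^1.771)


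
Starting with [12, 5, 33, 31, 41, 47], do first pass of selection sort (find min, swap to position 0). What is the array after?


After one pass: [5, 12, 33, 31, 41, 47]


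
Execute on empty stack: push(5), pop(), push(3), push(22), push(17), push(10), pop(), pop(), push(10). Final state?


push(5) -> [5]
pop() returns 5 -> []
push(3) -> [3]
push(22) -> [3, 22]
push(17) -> [3, 22, 17]
push(10) -> [3, 22, 17, 10]
pop() returns 10 -> [3, 22, 17]
pop() returns 17 -> [3, 22]
push(10) -> [3, 22, 10]
Final stack (bottom to top): [3, 22, 10]


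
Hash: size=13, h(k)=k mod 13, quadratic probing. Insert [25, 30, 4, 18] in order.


Insertions: 25->slot 12; 30->slot 4; 4->slot 5; 18->slot 6
Table: [None, None, None, None, 30, 4, 18, None, None, None, None, None, 25]


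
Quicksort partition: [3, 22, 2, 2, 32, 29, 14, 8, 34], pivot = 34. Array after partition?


Elements <= 34 go left of pivot.
Result: [3, 22, 2, 2, 32, 29, 14, 8, 34], pivot at index 8


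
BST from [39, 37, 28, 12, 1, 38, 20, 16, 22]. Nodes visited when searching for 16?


BST root = 39
Search for 16: compare at each node
Path: [39, 37, 28, 12, 20, 16]


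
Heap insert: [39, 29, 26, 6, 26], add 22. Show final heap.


Append 22: [39, 29, 26, 6, 26, 22]
Bubble up: no swaps needed
Result: [39, 29, 26, 6, 26, 22]


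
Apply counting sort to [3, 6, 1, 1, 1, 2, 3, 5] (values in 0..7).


Count array: [0, 3, 1, 2, 0, 1, 1, 0]
Reconstruct: [1, 1, 1, 2, 3, 3, 5, 6]


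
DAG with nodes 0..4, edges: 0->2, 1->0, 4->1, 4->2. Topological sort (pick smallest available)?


Kahn's algorithm, process smallest node first
Order: [3, 4, 1, 0, 2]


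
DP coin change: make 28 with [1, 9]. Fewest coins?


dp[0]=0; dp[i]=1+min(dp[i-c] for c in coins)
...dp[23]=7, dp[24]=8, dp[25]=9, dp[26]=10, dp[27]=3, dp[28]=4
Minimum coins for 28 = 4


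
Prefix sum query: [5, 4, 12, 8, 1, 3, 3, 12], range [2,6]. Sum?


Prefix sums: [0, 5, 9, 21, 29, 30, 33, 36, 48]
Sum[2..6] = prefix[7] - prefix[2] = 36 - 9 = 27


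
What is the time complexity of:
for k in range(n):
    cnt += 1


Per nesting level: O(n) = O(n)
Complexity: O(n)


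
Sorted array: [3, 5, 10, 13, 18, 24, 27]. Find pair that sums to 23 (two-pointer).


Two pointers: lo=0, hi=6
Found pair: (5, 18) summing to 23


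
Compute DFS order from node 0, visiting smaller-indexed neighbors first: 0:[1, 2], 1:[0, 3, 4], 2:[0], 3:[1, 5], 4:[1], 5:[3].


DFS stack-based: start with [0]
Visit order: [0, 1, 3, 5, 4, 2]


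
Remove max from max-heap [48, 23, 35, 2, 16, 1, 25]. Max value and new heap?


Max = 48
Replace root with last, heapify down
Resulting heap: [35, 23, 25, 2, 16, 1]


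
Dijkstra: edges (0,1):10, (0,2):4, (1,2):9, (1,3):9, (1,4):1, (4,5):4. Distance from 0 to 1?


Dijkstra from 0:
Distances: {0: 0, 1: 10, 2: 4, 3: 19, 4: 11, 5: 15}
Shortest distance to 1 = 10, path = [0, 1]


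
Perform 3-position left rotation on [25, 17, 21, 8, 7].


Left rotate by 3: [8, 7, 25, 17, 21]


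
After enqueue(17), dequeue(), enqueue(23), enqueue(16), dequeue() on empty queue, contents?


enqueue(17) -> [17]
dequeue() returns 17 -> []
enqueue(23) -> [23]
enqueue(16) -> [23, 16]
dequeue() returns 23 -> [16]
Final queue (front to back): [16]


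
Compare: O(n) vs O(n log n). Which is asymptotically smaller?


linear grows slower than linearithmic
O(n) is asymptotically smaller; O(n log n) grows faster


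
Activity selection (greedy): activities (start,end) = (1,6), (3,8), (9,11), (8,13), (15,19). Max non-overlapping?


Greedy: pick earliest-ending, then skip overlaps.
Selected (3 activities): [(1, 6), (9, 11), (15, 19)]


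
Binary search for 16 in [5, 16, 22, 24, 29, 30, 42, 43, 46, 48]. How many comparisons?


Search for 16:
[0,9] mid=4 arr[4]=29
[0,3] mid=1 arr[1]=16
Total: 2 comparisons


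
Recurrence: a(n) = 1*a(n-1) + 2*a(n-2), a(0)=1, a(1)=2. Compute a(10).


Build bottom-up:
...a(8)=256, a(9)=512, a(10)=1*512+2*256=1024


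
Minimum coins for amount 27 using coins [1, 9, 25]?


dp[0]=0; dp[i]=1+min(dp[i-c] for c in coins)
...dp[22]=6, dp[23]=7, dp[24]=8, dp[25]=1, dp[26]=2, dp[27]=3
Minimum coins for 27 = 3


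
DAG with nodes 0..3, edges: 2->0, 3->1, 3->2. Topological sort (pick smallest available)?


Kahn's algorithm, process smallest node first
Order: [3, 1, 2, 0]


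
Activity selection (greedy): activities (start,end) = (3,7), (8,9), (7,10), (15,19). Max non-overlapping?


Greedy: pick earliest-ending, then skip overlaps.
Selected (3 activities): [(3, 7), (8, 9), (15, 19)]


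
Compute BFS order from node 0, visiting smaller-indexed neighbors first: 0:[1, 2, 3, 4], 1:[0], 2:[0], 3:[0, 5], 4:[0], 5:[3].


BFS queue: start with [0]
Visit order: [0, 1, 2, 3, 4, 5]


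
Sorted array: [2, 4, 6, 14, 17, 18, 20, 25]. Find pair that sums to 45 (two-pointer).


Two pointers: lo=0, hi=7
Found pair: (20, 25) summing to 45


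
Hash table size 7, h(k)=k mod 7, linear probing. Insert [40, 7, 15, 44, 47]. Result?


Insertions: 40->slot 5; 7->slot 0; 15->slot 1; 44->slot 2; 47->slot 6
Table: [7, 15, 44, None, None, 40, 47]


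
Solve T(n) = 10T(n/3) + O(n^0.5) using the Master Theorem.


a=10, b=3, c=0.5. log_3(10)=2.096 > c=0.5. Case 1: O(n^log_b(a)) = O(n^2.096)
Complexity: O(n^2.096)


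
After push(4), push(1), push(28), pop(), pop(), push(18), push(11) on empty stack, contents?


push(4) -> [4]
push(1) -> [4, 1]
push(28) -> [4, 1, 28]
pop() returns 28 -> [4, 1]
pop() returns 1 -> [4]
push(18) -> [4, 18]
push(11) -> [4, 18, 11]
Final stack (bottom to top): [4, 18, 11]


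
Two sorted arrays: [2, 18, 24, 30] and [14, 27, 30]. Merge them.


Compare heads, take smaller each step.
Merged: [2, 14, 18, 24, 27, 30, 30]


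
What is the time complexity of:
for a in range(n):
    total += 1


Per nesting level: O(n) = O(n)
Complexity: O(n)


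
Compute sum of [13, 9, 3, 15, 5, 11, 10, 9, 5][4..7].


Prefix sums: [0, 13, 22, 25, 40, 45, 56, 66, 75, 80]
Sum[4..7] = prefix[8] - prefix[4] = 75 - 40 = 35


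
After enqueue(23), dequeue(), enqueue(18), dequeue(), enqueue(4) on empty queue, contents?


enqueue(23) -> [23]
dequeue() returns 23 -> []
enqueue(18) -> [18]
dequeue() returns 18 -> []
enqueue(4) -> [4]
Final queue (front to back): [4]


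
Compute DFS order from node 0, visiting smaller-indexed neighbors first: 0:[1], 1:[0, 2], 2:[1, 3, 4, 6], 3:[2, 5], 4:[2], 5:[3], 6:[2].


DFS stack-based: start with [0]
Visit order: [0, 1, 2, 3, 5, 4, 6]


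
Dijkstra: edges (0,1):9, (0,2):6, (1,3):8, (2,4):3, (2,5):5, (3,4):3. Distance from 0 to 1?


Dijkstra from 0:
Distances: {0: 0, 1: 9, 2: 6, 3: 12, 4: 9, 5: 11}
Shortest distance to 1 = 9, path = [0, 1]


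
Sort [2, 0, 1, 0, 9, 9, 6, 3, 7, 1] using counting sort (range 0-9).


Count array: [2, 2, 1, 1, 0, 0, 1, 1, 0, 2]
Reconstruct: [0, 0, 1, 1, 2, 3, 6, 7, 9, 9]


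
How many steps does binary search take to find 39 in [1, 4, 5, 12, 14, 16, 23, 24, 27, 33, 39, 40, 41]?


Search for 39:
[0,12] mid=6 arr[6]=23
[7,12] mid=9 arr[9]=33
[10,12] mid=11 arr[11]=40
[10,10] mid=10 arr[10]=39
Total: 4 comparisons


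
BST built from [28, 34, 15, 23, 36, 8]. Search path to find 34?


BST root = 28
Search for 34: compare at each node
Path: [28, 34]
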